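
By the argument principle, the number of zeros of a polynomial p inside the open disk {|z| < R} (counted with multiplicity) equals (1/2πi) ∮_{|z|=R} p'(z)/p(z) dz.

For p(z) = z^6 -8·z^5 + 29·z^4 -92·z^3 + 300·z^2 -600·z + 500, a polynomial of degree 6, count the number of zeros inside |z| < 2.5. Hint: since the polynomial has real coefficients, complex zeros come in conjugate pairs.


The zeros of p are: (2 + 1i), (2 - 1i), (-1 + 3i), (-1 - 3i), (3 + 1i), (3 - 1i).
Their magnitudes are: 2.236, 2.236, 3.162, 3.162, 3.162, 3.162.
Zeros with |z| < R = 2.5: (2 + 1i), (2 - 1i).
Count = 2.
By the argument principle, (1/2πi) ∮_{|z|=R} p'(z)/p(z) dz equals exactly this count.

Number of zeros inside |z| < 2.5: 2.


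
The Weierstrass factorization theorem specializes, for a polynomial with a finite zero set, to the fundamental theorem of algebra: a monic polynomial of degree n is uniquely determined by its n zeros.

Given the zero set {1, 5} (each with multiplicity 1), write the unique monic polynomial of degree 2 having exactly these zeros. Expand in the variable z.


The polynomial is p(z) = ∏_{α ∈ S} (z − α), where S = {1, 5}.
Expanding the product yields: p(z) = z^2 -6·z + 5.
The resulting polynomial has degree 2 and real coefficients as required.

p(z) = z^2 -6·z + 5.


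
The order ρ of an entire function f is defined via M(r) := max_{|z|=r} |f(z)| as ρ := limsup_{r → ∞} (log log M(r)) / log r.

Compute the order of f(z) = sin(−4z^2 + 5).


Write sin(w) = (e^{iw} ± e^{−iw})/(2 or 2i), so |sin(w)| ≤ e^{|w|}. With w = −4z^2 + 5, |w| ≤ 4r^2 + 5 on |z|=r, giving M(r) ≤ e^{4r^2 + 5} and ρ ≤ 2. For the lower bound, choose z on |z|=r with -4z^2 purely imaginary of modulus 4r^2; then |sin(−4z^2 + 5)| grows like e^{4r^2}/2, so ρ ≥ 2. Hence ρ = 2.
Therefore ρ = 2.

Order ρ = 2.


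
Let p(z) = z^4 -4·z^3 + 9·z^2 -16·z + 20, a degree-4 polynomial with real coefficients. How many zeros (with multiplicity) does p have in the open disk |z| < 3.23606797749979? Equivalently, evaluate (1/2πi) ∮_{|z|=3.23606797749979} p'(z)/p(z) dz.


The zeros of p are: (0 + 2i), (0 - 2i), (2 + 1i), (2 - 1i).
Their magnitudes are: 2, 2, 2.236, 2.236.
Zeros with |z| < R = 3.23606797749979: (0 + 2i), (0 - 2i), (2 + 1i), (2 - 1i).
Count = 4.
By the argument principle, (1/2πi) ∮_{|z|=R} p'(z)/p(z) dz equals exactly this count.

Number of zeros inside |z| < 3.23606797749979: 4.


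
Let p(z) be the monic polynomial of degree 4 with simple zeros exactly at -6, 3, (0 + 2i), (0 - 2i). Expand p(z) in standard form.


The polynomial is p(z) = ∏_{α ∈ S} (z − α), where S = {-6, 3, (0 + 2i), (0 - 2i)}.
Expanding the product yields: p(z) = z^4 + 3·z^3 -14·z^2 + 12·z -72.
Note conjugate pairs combine to real quadratics: (z − (0+2i))(z − (0−2i)) = z² + 4.
The resulting polynomial has degree 4 and real coefficients as required.

p(z) = z^4 + 3·z^3 -14·z^2 + 12·z -72.


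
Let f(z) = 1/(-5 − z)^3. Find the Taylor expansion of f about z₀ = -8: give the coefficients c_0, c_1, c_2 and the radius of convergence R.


Let w = z − z₀, so z = z₀ + w.
Then -5 − z = -5 − (z₀ + w) = (-5 − z₀) − w = 3 − w.
f(z) = 1/(3 − w)^3 = (1/(3)^3) · (1 − w/(3))^{−3}.
By the binomial series (1−u)^{−3} = Σ_{n≥0} C(n+2, 2) u^n for |u|<1, with u = w/(3):
  c_n = C(n+2, 2) / (3)^(n+3).
  c_0 = 1/(3)^3 = 1/27.
  c_1 = 3/(3)^4 = 1/27.
  c_2 = 6/(3)^5 = 2/81.
The series is valid for |w/d| < 1, i.e. |z − z₀| < |d|.
Radius of convergence: R = |-5 − z₀| = |3| = 3 (distance from z₀ to the singularity z = -5).

c_0 = 1/27, c_1 = 1/27, c_2 = 2/81; R = 3.


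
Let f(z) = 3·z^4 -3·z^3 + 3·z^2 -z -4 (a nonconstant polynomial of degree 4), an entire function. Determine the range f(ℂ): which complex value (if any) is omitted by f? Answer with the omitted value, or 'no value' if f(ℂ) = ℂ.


Little Picard bounds the complement of f(ℂ) to at most one point.
For every w ∈ ℂ, the equation p(z) − w = 0 is a nonconstant polynomial in z and hence has at least one root by the fundamental theorem of algebra. So p is surjective onto ℂ, omitting no value.

Omitted value: no value.


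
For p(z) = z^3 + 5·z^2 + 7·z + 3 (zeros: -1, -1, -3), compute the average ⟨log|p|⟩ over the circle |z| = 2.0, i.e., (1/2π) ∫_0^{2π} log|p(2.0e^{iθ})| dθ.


Zeros: -3, -1, -1; r = 2.0.
Inside |z| < r: -1, -1. Outside (|z| ≥ r): -3.
p(0) = 3, so log|p(0)| = log(3) = 1.0986.
Apply Jensen: I(r) = log|p(0)| + Σ_k log(r/|z_k|), summed over zeros inside |z| < r.
  log(r/|z_k|) for z_k = -1: log(2.0/1) = 0.6931
  log(r/|z_k|) for z_k = -1: log(2.0/1) = 0.6931
  Outside zeros (-3) contribute nothing to the Jensen sum.
Sum over inside zeros: 1.3863.
I(r) = log|p(0)| + (inside sum) = 1.0986 + 1.3863 = 2.4849.
Note: since some zeros are outside |z| ≤ r, the simplified n·log(r) form does NOT apply — only the inside zeros contribute.

I(r) ≈ 2.4849.


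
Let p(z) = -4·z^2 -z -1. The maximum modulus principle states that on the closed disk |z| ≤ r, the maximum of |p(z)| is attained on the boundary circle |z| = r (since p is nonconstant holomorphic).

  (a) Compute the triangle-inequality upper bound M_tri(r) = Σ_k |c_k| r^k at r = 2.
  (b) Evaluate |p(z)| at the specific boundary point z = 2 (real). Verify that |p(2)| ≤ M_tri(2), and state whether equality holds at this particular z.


Coefficients: c_0 = -1, c_1 = -1, c_2 = -4. Radius r = 2.
Part (a). Triangle bound: M_tri(r) = Σ_k |c_k| r^k
  = |-1|·2^0 + |-1|·2^1 + |-4|·2^2
  = 1 + 2 + 16 = 19.
This bounds M(r) := max_{|z|=r} |p(z)| from above; equality holds iff all terms c_k z^k can be made to align in phase at a single z on |z|=r.
Part (b). At z = 2 (real, on the circle |z| = r):
  p(2) = (-1)·2^0 + (-1)·2^1 + (-4)·2^2 = -19.
  |p(2)| = 19.
Since all nonzero coefficients share the same sign, |p(2)| = 19 = M_tri(2); the triangle bound is attained at z = 2, so in fact M(r) = 19.

M_tri(2) = 19; |p(2)| = 19; equality at z=2: yes.


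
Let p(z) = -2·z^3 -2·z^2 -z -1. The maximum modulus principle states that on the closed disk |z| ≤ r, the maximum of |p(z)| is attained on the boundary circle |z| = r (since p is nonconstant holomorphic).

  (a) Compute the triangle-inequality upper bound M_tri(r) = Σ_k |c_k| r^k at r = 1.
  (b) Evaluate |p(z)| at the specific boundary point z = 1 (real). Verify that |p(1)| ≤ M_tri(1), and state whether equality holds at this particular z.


Coefficients: c_0 = -1, c_1 = -1, c_2 = -2, c_3 = -2. Radius r = 1.
Part (a). Triangle bound: M_tri(r) = Σ_k |c_k| r^k
  = |-1|·1^0 + |-1|·1^1 + |-2|·1^2 + |-2|·1^3
  = 1 + 1 + 2 + 2 = 6.
This bounds M(r) := max_{|z|=r} |p(z)| from above; equality holds iff all terms c_k z^k can be made to align in phase at a single z on |z|=r.
Part (b). At z = 1 (real, on the circle |z| = r):
  p(1) = (-1)·1^0 + (-1)·1^1 + (-2)·1^2 + (-2)·1^3 = -6.
  |p(1)| = 6.
Since all nonzero coefficients share the same sign, |p(1)| = 6 = M_tri(1); the triangle bound is attained at z = 1, so in fact M(r) = 6.

M_tri(1) = 6; |p(1)| = 6; equality at z=1: yes.


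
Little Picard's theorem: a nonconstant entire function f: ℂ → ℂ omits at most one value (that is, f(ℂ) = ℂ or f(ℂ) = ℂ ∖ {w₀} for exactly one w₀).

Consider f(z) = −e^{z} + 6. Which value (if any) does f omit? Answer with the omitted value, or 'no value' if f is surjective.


Little Picard bounds the complement of f(ℂ) to at most one point.
e^{z} is never zero on ℂ, so -1·e^{z} takes every value in ℂ ∖ {0}. Adding 6 shifts the range to ℂ ∖ {6}. Thus f omits exactly the value 6.

Omitted value: 6.


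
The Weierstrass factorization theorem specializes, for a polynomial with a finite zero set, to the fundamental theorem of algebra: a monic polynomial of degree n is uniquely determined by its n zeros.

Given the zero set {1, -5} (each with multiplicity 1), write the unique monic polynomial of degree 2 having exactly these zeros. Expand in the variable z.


The polynomial is p(z) = ∏_{α ∈ S} (z − α), where S = {1, -5}.
Expanding the product yields: p(z) = z^2 + 4·z -5.
The resulting polynomial has degree 2 and real coefficients as required.

p(z) = z^2 + 4·z -5.


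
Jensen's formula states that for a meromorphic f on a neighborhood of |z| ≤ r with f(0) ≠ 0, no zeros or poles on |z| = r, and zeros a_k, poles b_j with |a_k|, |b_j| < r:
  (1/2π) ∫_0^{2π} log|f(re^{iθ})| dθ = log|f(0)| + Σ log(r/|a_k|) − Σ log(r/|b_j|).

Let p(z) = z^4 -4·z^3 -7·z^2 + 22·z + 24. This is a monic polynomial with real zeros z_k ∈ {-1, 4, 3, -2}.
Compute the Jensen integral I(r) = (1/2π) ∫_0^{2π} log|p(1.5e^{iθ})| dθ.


Zeros: -2, -1, 3, 4; r = 1.5.
Inside |z| < r: -1. Outside (|z| ≥ r): -2, 3, 4.
p(0) = 24, so log|p(0)| = log(24) = 3.1781.
Apply Jensen: I(r) = log|p(0)| + Σ_k log(r/|z_k|), summed over zeros inside |z| < r.
  log(r/|z_k|) for z_k = -1: log(1.5/1) = 0.4055
  Outside zeros (-2, 3, 4) contribute nothing to the Jensen sum.
Sum over inside zeros: 0.4055.
I(r) = log|p(0)| + (inside sum) = 3.1781 + 0.4055 = 3.5835.
Note: since some zeros are outside |z| ≤ r, the simplified n·log(r) form does NOT apply — only the inside zeros contribute.

I(r) ≈ 3.5835.


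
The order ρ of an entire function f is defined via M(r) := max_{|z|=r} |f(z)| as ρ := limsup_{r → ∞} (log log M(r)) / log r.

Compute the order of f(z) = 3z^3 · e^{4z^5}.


M(r) = max_{|z|=r} |3|·|z|^3·|e^{4z^5}| = 3·r^3 · e^{4r^5} (the factors attain their maxima compatibly on |z|=r). Then log M(r) = log 3 + 3·log r + 4r^5, dominated by the last term, so log log M(r) ~ 5·log r. The polynomial factor 3z^3 contributes only a log r term and does not affect the order. ρ = 5.
Therefore ρ = 5.

Order ρ = 5.


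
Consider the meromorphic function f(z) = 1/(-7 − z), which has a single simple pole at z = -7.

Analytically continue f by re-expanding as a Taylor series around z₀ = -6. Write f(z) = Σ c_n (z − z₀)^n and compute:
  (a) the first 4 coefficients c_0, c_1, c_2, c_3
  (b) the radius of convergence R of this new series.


Let w = z − z₀, so z = z₀ + w.
Then -7 − z = -7 − (z₀ + w) = (-7 − z₀) − w = -1 − w.
f(z) = 1/(-1 − w) = (1/(-1)) · 1/(1 − w/(-1)) = Σ_{n≥0} w^n / (-1)^(n+1).
So c_n = 1/(-1)^(n+1):
  c_0 = 1/(-1)^1 = -1.
  c_1 = 1/(-1)^2 = 1.
  c_2 = 1/(-1)^3 = -1.
  c_3 = 1/(-1)^4 = 1.
The series is valid for |w/d| < 1, i.e. |z − z₀| < |d|.
Radius of convergence: R = |-7 − z₀| = |-1| = 1 (distance from z₀ to the singularity z = -7).

c_0 = -1, c_1 = 1, c_2 = -1, c_3 = 1; R = 1.


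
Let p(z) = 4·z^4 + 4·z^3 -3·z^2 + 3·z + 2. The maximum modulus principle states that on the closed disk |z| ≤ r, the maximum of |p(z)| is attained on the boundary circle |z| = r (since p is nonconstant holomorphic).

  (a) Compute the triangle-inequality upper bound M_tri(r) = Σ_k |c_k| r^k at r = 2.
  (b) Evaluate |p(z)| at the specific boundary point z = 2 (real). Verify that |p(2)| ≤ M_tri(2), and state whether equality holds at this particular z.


Coefficients: c_0 = 2, c_1 = 3, c_2 = -3, c_3 = 4, c_4 = 4. Radius r = 2.
Part (a). Triangle bound: M_tri(r) = Σ_k |c_k| r^k
  = |2|·2^0 + |3|·2^1 + |-3|·2^2 + |4|·2^3 + |4|·2^4
  = 2 + 6 + 12 + 32 + 64 = 116.
This bounds M(r) := max_{|z|=r} |p(z)| from above; equality holds iff all terms c_k z^k can be made to align in phase at a single z on |z|=r.
Part (b). At z = 2 (real, on the circle |z| = r):
  p(2) = (2)·2^0 + (3)·2^1 + (-3)·2^2 + (4)·2^3 + (4)·2^4 = 92.
  |p(2)| = 92.
Check: |p(2)| = 92 ≤ 116 = M_tri(2). ✓ Equality does not hold at z = 2 (the coefficients have mixed signs, so the terms do not all align in phase there).

M_tri(2) = 116; |p(2)| = 92; equality at z=2: no.


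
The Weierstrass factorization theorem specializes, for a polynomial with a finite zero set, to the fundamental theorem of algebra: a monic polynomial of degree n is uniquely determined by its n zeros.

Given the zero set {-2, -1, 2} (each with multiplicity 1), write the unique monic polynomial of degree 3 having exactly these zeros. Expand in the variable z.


The polynomial is p(z) = ∏_{α ∈ S} (z − α), where S = {-2, -1, 2}.
Expanding the product yields: p(z) = z^3 + z^2 -4·z -4.
The resulting polynomial has degree 3 and real coefficients as required.

p(z) = z^3 + z^2 -4·z -4.


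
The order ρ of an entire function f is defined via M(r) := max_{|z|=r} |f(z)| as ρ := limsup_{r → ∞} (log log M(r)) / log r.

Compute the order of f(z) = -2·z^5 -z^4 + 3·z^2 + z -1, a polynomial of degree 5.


|f(z)| ≤ Σ|c_k|·r^k = O(r^5) as r → ∞. Polynomial growth is O(e^{r^ε}) for every ε > 0 (since r^5/e^{r^ε} → 0), so ρ ≤ ε for all ε > 0, i.e. ρ = 0. Every nonconstant polynomial has order 0.
Therefore ρ = 0.

Order ρ = 0.


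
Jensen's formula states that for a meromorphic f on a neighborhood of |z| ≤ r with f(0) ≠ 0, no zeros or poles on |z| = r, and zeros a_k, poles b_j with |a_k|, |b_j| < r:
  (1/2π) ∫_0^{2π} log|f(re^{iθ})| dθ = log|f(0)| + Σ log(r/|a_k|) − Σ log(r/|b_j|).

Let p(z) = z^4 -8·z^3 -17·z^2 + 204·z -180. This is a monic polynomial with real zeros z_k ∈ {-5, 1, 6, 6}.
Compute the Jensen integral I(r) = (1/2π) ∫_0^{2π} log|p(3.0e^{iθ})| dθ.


Zeros: -5, 1, 6, 6; r = 3.0.
Inside |z| < r: 1. Outside (|z| ≥ r): -5, 6, 6.
p(0) = -180, so log|p(0)| = log(180) = 5.1930.
Apply Jensen: I(r) = log|p(0)| + Σ_k log(r/|z_k|), summed over zeros inside |z| < r.
  log(r/|z_k|) for z_k = 1: log(3.0/1) = 1.0986
  Outside zeros (-5, 6, 6) contribute nothing to the Jensen sum.
Sum over inside zeros: 1.0986.
I(r) = log|p(0)| + (inside sum) = 5.1930 + 1.0986 = 6.2916.
Note: since some zeros are outside |z| ≤ r, the simplified n·log(r) form does NOT apply — only the inside zeros contribute.

I(r) ≈ 6.2916.


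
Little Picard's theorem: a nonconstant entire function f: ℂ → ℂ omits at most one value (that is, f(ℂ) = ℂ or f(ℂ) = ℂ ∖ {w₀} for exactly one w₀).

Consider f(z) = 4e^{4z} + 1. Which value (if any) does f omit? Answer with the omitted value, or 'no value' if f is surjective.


Little Picard bounds the complement of f(ℂ) to at most one point.
e^{4z} is never zero on ℂ, so 4·e^{4z} takes every value in ℂ ∖ {0}. Adding 1 shifts the range to ℂ ∖ {1}. Thus f omits exactly the value 1.

Omitted value: 1.


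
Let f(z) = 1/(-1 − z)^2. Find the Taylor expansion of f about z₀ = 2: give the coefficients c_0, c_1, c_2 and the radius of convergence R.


Let w = z − z₀, so z = z₀ + w.
Then -1 − z = -1 − (z₀ + w) = (-1 − z₀) − w = -3 − w.
f(z) = 1/(-3 − w)^2 = (1/(-3)^2) · (1 − w/(-3))^{−2}.
By the binomial series (1−u)^{−2} = Σ_{n≥0} C(n+1, 1) u^n for |u|<1, with u = w/(-3):
  c_n = C(n+1, 1) / (-3)^(n+2).
  c_0 = 1/(-3)^2 = 1/9.
  c_1 = 2/(-3)^3 = -2/27.
  c_2 = 3/(-3)^4 = 1/27.
The series is valid for |w/d| < 1, i.e. |z − z₀| < |d|.
Radius of convergence: R = |-1 − z₀| = |-3| = 3 (distance from z₀ to the singularity z = -1).

c_0 = 1/9, c_1 = -2/27, c_2 = 1/27; R = 3.


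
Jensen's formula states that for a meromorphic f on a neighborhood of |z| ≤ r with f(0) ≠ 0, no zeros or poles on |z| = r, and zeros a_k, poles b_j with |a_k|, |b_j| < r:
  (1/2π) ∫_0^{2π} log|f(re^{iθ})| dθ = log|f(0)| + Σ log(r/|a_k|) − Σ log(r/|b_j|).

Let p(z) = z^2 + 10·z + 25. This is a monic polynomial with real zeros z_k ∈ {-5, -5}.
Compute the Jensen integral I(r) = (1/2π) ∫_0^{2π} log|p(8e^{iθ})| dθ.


Zeros: -5, -5; r = 8.
Inside |z| < r: -5, -5. Outside (|z| ≥ r): ∅.
p(0) = 25, so log|p(0)| = log(25) = 3.2189.
Apply Jensen: I(r) = log|p(0)| + Σ_k log(r/|z_k|), summed over zeros inside |z| < r.
  log(r/|z_k|) for z_k = -5: log(8/5) = 0.4700
  log(r/|z_k|) for z_k = -5: log(8/5) = 0.4700
Sum over inside zeros: 0.9400.
I(r) = log|p(0)| + (inside sum) = 3.2189 + 0.9400 = 4.1589.
Closed form (all zeros inside, monic): I(r) = n·log(r) = 2·log(8) = 4.1589. ✓

I(r) ≈ 4.1589.


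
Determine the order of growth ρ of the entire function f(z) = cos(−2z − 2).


cos(w) is a linear combination of e^{iw} and e^{−iw} (or e^w, e^{−w} in the hyperbolic case), so |cos(w)| ≤ e^{|w|}. With w = −2z − 2, |w| ≤ 2|z| + 2 = 2r + 2 on |z| = r, giving M(r) ≤ e^{2r + 2}, so ρ ≤ 1. On a suitable ray (z = it for sin/cos; z = t for sinh/cosh, t real → ∞), |cos(−2z − 2)| grows like e^{2|t|}/2, so ρ ≥ 1. Hence ρ = 1.
Therefore ρ = 1.

Order ρ = 1.


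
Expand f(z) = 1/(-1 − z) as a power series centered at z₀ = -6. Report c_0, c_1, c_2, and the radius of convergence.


Let w = z − z₀, so z = z₀ + w.
Then -1 − z = -1 − (z₀ + w) = (-1 − z₀) − w = 5 − w.
f(z) = 1/(5 − w) = (1/(5)) · 1/(1 − w/(5)) = Σ_{n≥0} w^n / (5)^(n+1).
So c_n = 1/(5)^(n+1):
  c_0 = 1/(5)^1 = 1/5.
  c_1 = 1/(5)^2 = 1/25.
  c_2 = 1/(5)^3 = 1/125.
The series is valid for |w/d| < 1, i.e. |z − z₀| < |d|.
Radius of convergence: R = |-1 − z₀| = |5| = 5 (distance from z₀ to the singularity z = -1).

c_0 = 1/5, c_1 = 1/25, c_2 = 1/125; R = 5.


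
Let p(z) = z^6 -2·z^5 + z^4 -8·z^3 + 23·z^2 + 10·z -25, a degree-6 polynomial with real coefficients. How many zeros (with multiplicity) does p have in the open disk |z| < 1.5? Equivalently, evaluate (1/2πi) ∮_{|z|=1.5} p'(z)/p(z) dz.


The zeros of p are: -1, 1, (2 + 1i), (2 - 1i), (-1 + 2i), (-1 - 2i).
Their magnitudes are: 1, 1, 2.236, 2.236, 2.236, 2.236.
Zeros with |z| < R = 1.5: -1, 1.
Count = 2.
By the argument principle, (1/2πi) ∮_{|z|=R} p'(z)/p(z) dz equals exactly this count.

Number of zeros inside |z| < 1.5: 2.


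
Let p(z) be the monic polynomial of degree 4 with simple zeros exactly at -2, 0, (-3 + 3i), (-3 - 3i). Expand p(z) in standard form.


The polynomial is p(z) = ∏_{α ∈ S} (z − α), where S = {-2, 0, (-3 + 3i), (-3 - 3i)}.
Expanding the product yields: p(z) = z^4 + 8·z^3 + 30·z^2 + 36·z.
Note conjugate pairs combine to real quadratics: (z − (-3+3i))(z − (-3−3i)) = z² + 6z + 18.
The resulting polynomial has degree 4 and real coefficients as required.

p(z) = z^4 + 8·z^3 + 30·z^2 + 36·z.


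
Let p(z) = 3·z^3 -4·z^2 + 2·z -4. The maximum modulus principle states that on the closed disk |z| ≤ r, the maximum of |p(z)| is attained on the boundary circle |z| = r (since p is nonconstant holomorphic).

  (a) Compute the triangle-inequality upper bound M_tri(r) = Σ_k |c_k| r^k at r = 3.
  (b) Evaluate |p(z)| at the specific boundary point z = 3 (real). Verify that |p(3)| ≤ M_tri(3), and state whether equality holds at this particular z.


Coefficients: c_0 = -4, c_1 = 2, c_2 = -4, c_3 = 3. Radius r = 3.
Part (a). Triangle bound: M_tri(r) = Σ_k |c_k| r^k
  = |-4|·3^0 + |2|·3^1 + |-4|·3^2 + |3|·3^3
  = 4 + 6 + 36 + 81 = 127.
This bounds M(r) := max_{|z|=r} |p(z)| from above; equality holds iff all terms c_k z^k can be made to align in phase at a single z on |z|=r.
Part (b). At z = 3 (real, on the circle |z| = r):
  p(3) = (-4)·3^0 + (2)·3^1 + (-4)·3^2 + (3)·3^3 = 47.
  |p(3)| = 47.
Check: |p(3)| = 47 ≤ 127 = M_tri(3). ✓ Equality does not hold at z = 3 (the coefficients have mixed signs, so the terms do not all align in phase there).

M_tri(3) = 127; |p(3)| = 47; equality at z=3: no.


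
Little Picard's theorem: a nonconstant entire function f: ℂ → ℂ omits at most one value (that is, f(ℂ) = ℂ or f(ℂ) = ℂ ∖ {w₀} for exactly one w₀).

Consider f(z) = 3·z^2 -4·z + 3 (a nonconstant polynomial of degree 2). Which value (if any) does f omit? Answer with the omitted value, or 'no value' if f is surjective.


Little Picard bounds the complement of f(ℂ) to at most one point.
For every w ∈ ℂ, the equation p(z) − w = 0 is a nonconstant polynomial in z and hence has at least one root by the fundamental theorem of algebra. So p is surjective onto ℂ, omitting no value.

Omitted value: no value.


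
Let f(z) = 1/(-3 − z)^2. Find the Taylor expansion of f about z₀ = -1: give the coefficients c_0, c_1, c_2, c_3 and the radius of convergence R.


Let w = z − z₀, so z = z₀ + w.
Then -3 − z = -3 − (z₀ + w) = (-3 − z₀) − w = -2 − w.
f(z) = 1/(-2 − w)^2 = (1/(-2)^2) · (1 − w/(-2))^{−2}.
By the binomial series (1−u)^{−2} = Σ_{n≥0} C(n+1, 1) u^n for |u|<1, with u = w/(-2):
  c_n = C(n+1, 1) / (-2)^(n+2).
  c_0 = 1/(-2)^2 = 1/4.
  c_1 = 2/(-2)^3 = -1/4.
  c_2 = 3/(-2)^4 = 3/16.
  c_3 = 4/(-2)^5 = -1/8.
The series is valid for |w/d| < 1, i.e. |z − z₀| < |d|.
Radius of convergence: R = |-3 − z₀| = |-2| = 2 (distance from z₀ to the singularity z = -3).

c_0 = 1/4, c_1 = -1/4, c_2 = 3/16, c_3 = -1/8; R = 2.


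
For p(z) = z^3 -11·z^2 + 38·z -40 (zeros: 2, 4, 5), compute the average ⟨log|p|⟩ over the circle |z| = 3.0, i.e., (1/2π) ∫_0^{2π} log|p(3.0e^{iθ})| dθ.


Zeros: 2, 4, 5; r = 3.0.
Inside |z| < r: 2. Outside (|z| ≥ r): 4, 5.
p(0) = -40, so log|p(0)| = log(40) = 3.6889.
Apply Jensen: I(r) = log|p(0)| + Σ_k log(r/|z_k|), summed over zeros inside |z| < r.
  log(r/|z_k|) for z_k = 2: log(3.0/2) = 0.4055
  Outside zeros (4, 5) contribute nothing to the Jensen sum.
Sum over inside zeros: 0.4055.
I(r) = log|p(0)| + (inside sum) = 3.6889 + 0.4055 = 4.0943.
Note: since some zeros are outside |z| ≤ r, the simplified n·log(r) form does NOT apply — only the inside zeros contribute.

I(r) ≈ 4.0943.


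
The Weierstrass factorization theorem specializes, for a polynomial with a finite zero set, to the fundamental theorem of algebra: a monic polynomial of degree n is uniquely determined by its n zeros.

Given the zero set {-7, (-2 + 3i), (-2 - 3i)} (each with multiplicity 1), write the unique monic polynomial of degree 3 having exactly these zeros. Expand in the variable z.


The polynomial is p(z) = ∏_{α ∈ S} (z − α), where S = {-7, (-2 + 3i), (-2 - 3i)}.
Expanding the product yields: p(z) = z^3 + 11·z^2 + 41·z + 91.
Note conjugate pairs combine to real quadratics: (z − (-2+3i))(z − (-2−3i)) = z² + 4z + 13.
The resulting polynomial has degree 3 and real coefficients as required.

p(z) = z^3 + 11·z^2 + 41·z + 91.


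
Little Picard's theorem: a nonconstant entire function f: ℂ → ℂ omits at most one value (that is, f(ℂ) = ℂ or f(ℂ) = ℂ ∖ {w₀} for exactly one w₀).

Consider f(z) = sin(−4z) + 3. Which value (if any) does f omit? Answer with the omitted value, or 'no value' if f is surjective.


Little Picard bounds the complement of f(ℂ) to at most one point.
sin is entire and surjective onto ℂ: for every w ∈ ℂ, sin(ζ) = w has a solution ζ ∈ ℂ (e.g., via the complex inverse arcsin). With ζ = −4z this gives z = ζ/(-4). Then 1·sin(−4z) takes every value in 1·ℂ = ℂ, and adding 3 is a bijection of ℂ. So f is surjective and omits no value. (Note: only on the real line is sin bounded by [−1, 1].)

Omitted value: no value.


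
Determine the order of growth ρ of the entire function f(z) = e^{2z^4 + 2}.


|e^{2z^4 + 2}| = e^{Re(2·z^4) + 2} ≤ e^{2|z|^4 + 2} = e^{2r^4 + 2} on |z| = r, so ρ ≤ 4. Choosing z on |z|=r so that 2·z^4 is real positive (always possible by picking arg z appropriately) gives |f(z)| = e^{2r^4 + 2}, matching the bound. The additive constant 2 does not affect log log M(r) ~ 4·log r. Hence ρ = 4.
Therefore ρ = 4.

Order ρ = 4.


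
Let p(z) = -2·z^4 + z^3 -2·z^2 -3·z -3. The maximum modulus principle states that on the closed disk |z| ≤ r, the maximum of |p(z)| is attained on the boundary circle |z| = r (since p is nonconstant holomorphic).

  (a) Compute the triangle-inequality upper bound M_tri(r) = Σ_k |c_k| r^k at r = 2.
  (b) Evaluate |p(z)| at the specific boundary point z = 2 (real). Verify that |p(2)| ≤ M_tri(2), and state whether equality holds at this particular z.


Coefficients: c_0 = -3, c_1 = -3, c_2 = -2, c_3 = 1, c_4 = -2. Radius r = 2.
Part (a). Triangle bound: M_tri(r) = Σ_k |c_k| r^k
  = |-3|·2^0 + |-3|·2^1 + |-2|·2^2 + |1|·2^3 + |-2|·2^4
  = 3 + 6 + 8 + 8 + 32 = 57.
This bounds M(r) := max_{|z|=r} |p(z)| from above; equality holds iff all terms c_k z^k can be made to align in phase at a single z on |z|=r.
Part (b). At z = 2 (real, on the circle |z| = r):
  p(2) = (-3)·2^0 + (-3)·2^1 + (-2)·2^2 + (1)·2^3 + (-2)·2^4 = -41.
  |p(2)| = 41.
Check: |p(2)| = 41 ≤ 57 = M_tri(2). ✓ Equality does not hold at z = 2 (the coefficients have mixed signs, so the terms do not all align in phase there).

M_tri(2) = 57; |p(2)| = 41; equality at z=2: no.


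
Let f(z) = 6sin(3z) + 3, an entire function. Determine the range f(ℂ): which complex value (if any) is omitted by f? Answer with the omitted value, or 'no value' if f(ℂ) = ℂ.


Little Picard bounds the complement of f(ℂ) to at most one point.
sin is entire and surjective onto ℂ: for every w ∈ ℂ, sin(ζ) = w has a solution ζ ∈ ℂ (e.g., via the complex inverse arcsin). With ζ = 3z this gives z = ζ/(3). Then 6·sin(3z) takes every value in 6·ℂ = ℂ, and adding 3 is a bijection of ℂ. So f is surjective and omits no value. (Note: only on the real line is sin bounded by [−1, 1].)

Omitted value: no value.


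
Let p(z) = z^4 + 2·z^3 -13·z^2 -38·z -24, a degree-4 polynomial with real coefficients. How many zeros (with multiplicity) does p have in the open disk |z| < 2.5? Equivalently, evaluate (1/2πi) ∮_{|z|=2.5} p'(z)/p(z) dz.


The zeros of p are: -1, -2, 4, -3.
Their magnitudes are: 1, 2, 4, 3.
Zeros with |z| < R = 2.5: -1, -2.
Count = 2.
By the argument principle, (1/2πi) ∮_{|z|=R} p'(z)/p(z) dz equals exactly this count.

Number of zeros inside |z| < 2.5: 2.


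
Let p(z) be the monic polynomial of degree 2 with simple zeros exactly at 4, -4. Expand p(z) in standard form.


The polynomial is p(z) = ∏_{α ∈ S} (z − α), where S = {4, -4}.
Expanding the product yields: p(z) = z^2 -16.
The resulting polynomial has degree 2 and real coefficients as required.

p(z) = z^2 -16.


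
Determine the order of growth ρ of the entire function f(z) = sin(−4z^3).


Write sin(w) = (e^{iw} ± e^{−iw})/(2 or 2i), so |sin(w)| ≤ e^{|w|}. With w = −4z^3, |w| ≤ 4r^3 + 0 on |z|=r, giving M(r) ≤ e^{4r^3 + 0} and ρ ≤ 3. For the lower bound, choose z on |z|=r with -4z^3 purely imaginary of modulus 4r^3; then |sin(−4z^3)| grows like e^{4r^3}/2, so ρ ≥ 3. Hence ρ = 3.
Therefore ρ = 3.

Order ρ = 3.


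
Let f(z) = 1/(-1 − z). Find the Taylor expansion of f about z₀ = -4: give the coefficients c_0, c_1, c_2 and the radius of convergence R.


Let w = z − z₀, so z = z₀ + w.
Then -1 − z = -1 − (z₀ + w) = (-1 − z₀) − w = 3 − w.
f(z) = 1/(3 − w) = (1/(3)) · 1/(1 − w/(3)) = Σ_{n≥0} w^n / (3)^(n+1).
So c_n = 1/(3)^(n+1):
  c_0 = 1/(3)^1 = 1/3.
  c_1 = 1/(3)^2 = 1/9.
  c_2 = 1/(3)^3 = 1/27.
The series is valid for |w/d| < 1, i.e. |z − z₀| < |d|.
Radius of convergence: R = |-1 − z₀| = |3| = 3 (distance from z₀ to the singularity z = -1).

c_0 = 1/3, c_1 = 1/9, c_2 = 1/27; R = 3.


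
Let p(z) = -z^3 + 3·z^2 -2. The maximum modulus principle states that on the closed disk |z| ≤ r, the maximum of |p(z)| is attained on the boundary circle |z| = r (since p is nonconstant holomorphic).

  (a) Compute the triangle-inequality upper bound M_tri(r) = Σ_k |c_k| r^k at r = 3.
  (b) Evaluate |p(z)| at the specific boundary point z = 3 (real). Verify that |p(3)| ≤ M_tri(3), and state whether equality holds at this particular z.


Coefficients: c_0 = -2, c_1 = 0, c_2 = 3, c_3 = -1. Radius r = 3.
Part (a). Triangle bound: M_tri(r) = Σ_k |c_k| r^k
  = |-2|·3^0 + |0|·3^1 + |3|·3^2 + |-1|·3^3
  = 2 + 0 + 27 + 27 = 56.
This bounds M(r) := max_{|z|=r} |p(z)| from above; equality holds iff all terms c_k z^k can be made to align in phase at a single z on |z|=r.
Part (b). At z = 3 (real, on the circle |z| = r):
  p(3) = (-2)·3^0 + (0)·3^1 + (3)·3^2 + (-1)·3^3 = -2.
  |p(3)| = 2.
Check: |p(3)| = 2 ≤ 56 = M_tri(3). ✓ Equality does not hold at z = 3 (the coefficients have mixed signs, so the terms do not all align in phase there).

M_tri(3) = 56; |p(3)| = 2; equality at z=3: no.


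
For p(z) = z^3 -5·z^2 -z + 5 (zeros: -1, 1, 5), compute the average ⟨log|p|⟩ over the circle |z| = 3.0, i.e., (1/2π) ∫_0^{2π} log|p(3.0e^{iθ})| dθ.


Zeros: -1, 1, 5; r = 3.0.
Inside |z| < r: -1, 1. Outside (|z| ≥ r): 5.
p(0) = 5, so log|p(0)| = log(5) = 1.6094.
Apply Jensen: I(r) = log|p(0)| + Σ_k log(r/|z_k|), summed over zeros inside |z| < r.
  log(r/|z_k|) for z_k = -1: log(3.0/1) = 1.0986
  log(r/|z_k|) for z_k = 1: log(3.0/1) = 1.0986
  Outside zeros (5) contribute nothing to the Jensen sum.
Sum over inside zeros: 2.1972.
I(r) = log|p(0)| + (inside sum) = 1.6094 + 2.1972 = 3.8067.
Note: since some zeros are outside |z| ≤ r, the simplified n·log(r) form does NOT apply — only the inside zeros contribute.

I(r) ≈ 3.8067.


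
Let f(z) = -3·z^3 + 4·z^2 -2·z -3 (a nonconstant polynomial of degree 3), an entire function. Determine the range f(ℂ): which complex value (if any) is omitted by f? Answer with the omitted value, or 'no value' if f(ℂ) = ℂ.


Little Picard bounds the complement of f(ℂ) to at most one point.
For every w ∈ ℂ, the equation p(z) − w = 0 is a nonconstant polynomial in z and hence has at least one root by the fundamental theorem of algebra. So p is surjective onto ℂ, omitting no value.

Omitted value: no value.


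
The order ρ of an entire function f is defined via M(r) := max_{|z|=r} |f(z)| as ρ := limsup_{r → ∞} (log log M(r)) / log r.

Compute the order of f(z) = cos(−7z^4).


Write cos(w) = (e^{iw} ± e^{−iw})/(2 or 2i), so |cos(w)| ≤ e^{|w|}. With w = −7z^4, |w| ≤ 7r^4 + 0 on |z|=r, giving M(r) ≤ e^{7r^4 + 0} and ρ ≤ 4. For the lower bound, choose z on |z|=r with -7z^4 purely imaginary of modulus 7r^4; then |cos(−7z^4)| grows like e^{7r^4}/2, so ρ ≥ 4. Hence ρ = 4.
Therefore ρ = 4.

Order ρ = 4.


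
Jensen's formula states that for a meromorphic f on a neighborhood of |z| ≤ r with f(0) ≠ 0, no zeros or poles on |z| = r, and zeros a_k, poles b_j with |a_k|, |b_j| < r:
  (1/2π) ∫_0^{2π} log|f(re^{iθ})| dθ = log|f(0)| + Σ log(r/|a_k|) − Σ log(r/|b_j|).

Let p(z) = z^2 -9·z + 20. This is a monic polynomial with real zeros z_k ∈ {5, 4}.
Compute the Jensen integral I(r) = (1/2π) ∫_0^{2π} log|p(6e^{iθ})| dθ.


Zeros: 4, 5; r = 6.
Inside |z| < r: 4, 5. Outside (|z| ≥ r): ∅.
p(0) = 20, so log|p(0)| = log(20) = 2.9957.
Apply Jensen: I(r) = log|p(0)| + Σ_k log(r/|z_k|), summed over zeros inside |z| < r.
  log(r/|z_k|) for z_k = 5: log(6/5) = 0.1823
  log(r/|z_k|) for z_k = 4: log(6/4) = 0.4055
Sum over inside zeros: 0.5878.
I(r) = log|p(0)| + (inside sum) = 2.9957 + 0.5878 = 3.5835.
Closed form (all zeros inside, monic): I(r) = n·log(r) = 2·log(6) = 3.5835. ✓

I(r) ≈ 3.5835.


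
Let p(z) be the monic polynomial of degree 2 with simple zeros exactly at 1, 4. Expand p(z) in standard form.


The polynomial is p(z) = ∏_{α ∈ S} (z − α), where S = {1, 4}.
Expanding the product yields: p(z) = z^2 -5·z + 4.
The resulting polynomial has degree 2 and real coefficients as required.

p(z) = z^2 -5·z + 4.


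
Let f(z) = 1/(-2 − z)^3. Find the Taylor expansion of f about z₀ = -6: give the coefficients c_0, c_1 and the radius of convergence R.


Let w = z − z₀, so z = z₀ + w.
Then -2 − z = -2 − (z₀ + w) = (-2 − z₀) − w = 4 − w.
f(z) = 1/(4 − w)^3 = (1/(4)^3) · (1 − w/(4))^{−3}.
By the binomial series (1−u)^{−3} = Σ_{n≥0} C(n+2, 2) u^n for |u|<1, with u = w/(4):
  c_n = C(n+2, 2) / (4)^(n+3).
  c_0 = 1/(4)^3 = 1/64.
  c_1 = 3/(4)^4 = 3/256.
The series is valid for |w/d| < 1, i.e. |z − z₀| < |d|.
Radius of convergence: R = |-2 − z₀| = |4| = 4 (distance from z₀ to the singularity z = -2).

c_0 = 1/64, c_1 = 3/256; R = 4.


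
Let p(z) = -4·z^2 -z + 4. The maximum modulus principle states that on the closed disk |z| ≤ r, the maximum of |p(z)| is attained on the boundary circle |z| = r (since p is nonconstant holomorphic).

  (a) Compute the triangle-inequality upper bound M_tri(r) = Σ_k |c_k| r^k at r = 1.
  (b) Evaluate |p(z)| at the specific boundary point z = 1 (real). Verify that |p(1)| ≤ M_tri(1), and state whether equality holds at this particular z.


Coefficients: c_0 = 4, c_1 = -1, c_2 = -4. Radius r = 1.
Part (a). Triangle bound: M_tri(r) = Σ_k |c_k| r^k
  = |4|·1^0 + |-1|·1^1 + |-4|·1^2
  = 4 + 1 + 4 = 9.
This bounds M(r) := max_{|z|=r} |p(z)| from above; equality holds iff all terms c_k z^k can be made to align in phase at a single z on |z|=r.
Part (b). At z = 1 (real, on the circle |z| = r):
  p(1) = (4)·1^0 + (-1)·1^1 + (-4)·1^2 = -1.
  |p(1)| = 1.
Check: |p(1)| = 1 ≤ 9 = M_tri(1). ✓ Equality does not hold at z = 1 (the coefficients have mixed signs, so the terms do not all align in phase there).

M_tri(1) = 9; |p(1)| = 1; equality at z=1: no.


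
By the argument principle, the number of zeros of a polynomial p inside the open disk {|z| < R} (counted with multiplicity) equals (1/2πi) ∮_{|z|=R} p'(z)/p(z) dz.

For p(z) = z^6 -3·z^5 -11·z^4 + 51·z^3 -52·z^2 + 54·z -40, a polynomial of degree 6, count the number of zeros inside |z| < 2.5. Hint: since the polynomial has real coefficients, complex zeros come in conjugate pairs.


The zeros of p are: (0 + 1i), (0 - 1i), -4, (3 + 1i), (3 - 1i), 1.
Their magnitudes are: 1, 1, 4, 3.162, 3.162, 1.
Zeros with |z| < R = 2.5: (0 + 1i), (0 - 1i), 1.
Count = 3.
By the argument principle, (1/2πi) ∮_{|z|=R} p'(z)/p(z) dz equals exactly this count.

Number of zeros inside |z| < 2.5: 3.


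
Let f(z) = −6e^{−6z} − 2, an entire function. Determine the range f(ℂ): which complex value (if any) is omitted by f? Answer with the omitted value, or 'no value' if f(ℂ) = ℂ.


Little Picard bounds the complement of f(ℂ) to at most one point.
e^{−6z} is never zero on ℂ, so -6·e^{−6z} takes every value in ℂ ∖ {0}. Adding -2 shifts the range to ℂ ∖ {-2}. Thus f omits exactly the value -2.

Omitted value: -2.


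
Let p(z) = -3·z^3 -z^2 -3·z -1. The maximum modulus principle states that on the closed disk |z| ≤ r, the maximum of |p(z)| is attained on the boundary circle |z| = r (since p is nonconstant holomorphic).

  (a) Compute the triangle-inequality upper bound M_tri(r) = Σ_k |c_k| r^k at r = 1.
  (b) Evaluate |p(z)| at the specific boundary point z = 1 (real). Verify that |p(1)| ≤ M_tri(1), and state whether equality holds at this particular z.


Coefficients: c_0 = -1, c_1 = -3, c_2 = -1, c_3 = -3. Radius r = 1.
Part (a). Triangle bound: M_tri(r) = Σ_k |c_k| r^k
  = |-1|·1^0 + |-3|·1^1 + |-1|·1^2 + |-3|·1^3
  = 1 + 3 + 1 + 3 = 8.
This bounds M(r) := max_{|z|=r} |p(z)| from above; equality holds iff all terms c_k z^k can be made to align in phase at a single z on |z|=r.
Part (b). At z = 1 (real, on the circle |z| = r):
  p(1) = (-1)·1^0 + (-3)·1^1 + (-1)·1^2 + (-3)·1^3 = -8.
  |p(1)| = 8.
Since all nonzero coefficients share the same sign, |p(1)| = 8 = M_tri(1); the triangle bound is attained at z = 1, so in fact M(r) = 8.

M_tri(1) = 8; |p(1)| = 8; equality at z=1: yes.


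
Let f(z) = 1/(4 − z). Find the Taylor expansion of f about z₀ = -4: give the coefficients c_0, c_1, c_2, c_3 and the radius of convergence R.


Let w = z − z₀, so z = z₀ + w.
Then 4 − z = 4 − (z₀ + w) = (4 − z₀) − w = 8 − w.
f(z) = 1/(8 − w) = (1/(8)) · 1/(1 − w/(8)) = Σ_{n≥0} w^n / (8)^(n+1).
So c_n = 1/(8)^(n+1):
  c_0 = 1/(8)^1 = 1/8.
  c_1 = 1/(8)^2 = 1/64.
  c_2 = 1/(8)^3 = 1/512.
  c_3 = 1/(8)^4 = 1/4096.
The series is valid for |w/d| < 1, i.e. |z − z₀| < |d|.
Radius of convergence: R = |4 − z₀| = |8| = 8 (distance from z₀ to the singularity z = 4).

c_0 = 1/8, c_1 = 1/64, c_2 = 1/512, c_3 = 1/4096; R = 8.


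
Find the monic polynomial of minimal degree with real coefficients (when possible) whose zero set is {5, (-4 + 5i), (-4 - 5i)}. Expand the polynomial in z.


The polynomial is p(z) = ∏_{α ∈ S} (z − α), where S = {5, (-4 + 5i), (-4 - 5i)}.
Expanding the product yields: p(z) = z^3 + 3·z^2 + z -205.
Note conjugate pairs combine to real quadratics: (z − (-4+5i))(z − (-4−5i)) = z² + 8z + 41.
The resulting polynomial has degree 3 and real coefficients as required.

p(z) = z^3 + 3·z^2 + z -205.


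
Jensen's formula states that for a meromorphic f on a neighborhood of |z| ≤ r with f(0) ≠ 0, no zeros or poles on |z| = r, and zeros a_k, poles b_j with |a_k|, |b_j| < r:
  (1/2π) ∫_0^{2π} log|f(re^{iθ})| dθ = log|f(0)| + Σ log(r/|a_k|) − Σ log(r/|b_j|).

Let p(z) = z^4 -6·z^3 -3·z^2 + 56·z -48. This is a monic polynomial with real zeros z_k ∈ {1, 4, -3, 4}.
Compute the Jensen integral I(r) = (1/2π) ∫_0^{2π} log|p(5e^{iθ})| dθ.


Zeros: -3, 1, 4, 4; r = 5.
Inside |z| < r: -3, 1, 4, 4. Outside (|z| ≥ r): ∅.
p(0) = -48, so log|p(0)| = log(48) = 3.8712.
Apply Jensen: I(r) = log|p(0)| + Σ_k log(r/|z_k|), summed over zeros inside |z| < r.
  log(r/|z_k|) for z_k = 1: log(5/1) = 1.6094
  log(r/|z_k|) for z_k = 4: log(5/4) = 0.2231
  log(r/|z_k|) for z_k = -3: log(5/3) = 0.5108
  log(r/|z_k|) for z_k = 4: log(5/4) = 0.2231
Sum over inside zeros: 2.5666.
I(r) = log|p(0)| + (inside sum) = 3.8712 + 2.5666 = 6.4378.
Closed form (all zeros inside, monic): I(r) = n·log(r) = 4·log(5) = 6.4378. ✓

I(r) ≈ 6.4378.


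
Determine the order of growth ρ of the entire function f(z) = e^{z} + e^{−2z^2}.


Each summand is entire of order 1 and 2 respectively (as in the single-exponential case). The order of a sum is at most the max of the orders, so ρ ≤ 2. For the lower bound: on |z|=r choose arg z so that -2z^2 is real positive; then |e^{-2z^2}| = e^{2r^2} while |e^{1z}| ≤ e^{1r^1} = o(e^{2r^2}). So |f| ≥ e^{2r^2}(1 − o(1)) and ρ ≥ 2. Hence ρ = max(1, 2) = 2.
Therefore ρ = 2.

Order ρ = 2.


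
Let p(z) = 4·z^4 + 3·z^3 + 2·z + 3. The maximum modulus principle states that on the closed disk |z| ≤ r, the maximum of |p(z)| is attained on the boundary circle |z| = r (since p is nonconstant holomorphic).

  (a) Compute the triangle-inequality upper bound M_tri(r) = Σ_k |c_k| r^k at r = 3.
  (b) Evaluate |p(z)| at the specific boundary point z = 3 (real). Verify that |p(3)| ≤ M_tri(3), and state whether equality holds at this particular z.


Coefficients: c_0 = 3, c_1 = 2, c_2 = 0, c_3 = 3, c_4 = 4. Radius r = 3.
Part (a). Triangle bound: M_tri(r) = Σ_k |c_k| r^k
  = |3|·3^0 + |2|·3^1 + |0|·3^2 + |3|·3^3 + |4|·3^4
  = 3 + 6 + 0 + 81 + 324 = 414.
This bounds M(r) := max_{|z|=r} |p(z)| from above; equality holds iff all terms c_k z^k can be made to align in phase at a single z on |z|=r.
Part (b). At z = 3 (real, on the circle |z| = r):
  p(3) = (3)·3^0 + (2)·3^1 + (0)·3^2 + (3)·3^3 + (4)·3^4 = 414.
  |p(3)| = 414.
Since all nonzero coefficients share the same sign, |p(3)| = 414 = M_tri(3); the triangle bound is attained at z = 3, so in fact M(r) = 414.

M_tri(3) = 414; |p(3)| = 414; equality at z=3: yes.


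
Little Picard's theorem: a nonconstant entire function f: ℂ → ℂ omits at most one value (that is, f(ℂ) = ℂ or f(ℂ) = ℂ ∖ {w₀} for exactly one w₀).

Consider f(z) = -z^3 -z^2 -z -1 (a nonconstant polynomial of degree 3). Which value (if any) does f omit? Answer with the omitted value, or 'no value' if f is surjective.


Little Picard bounds the complement of f(ℂ) to at most one point.
For every w ∈ ℂ, the equation p(z) − w = 0 is a nonconstant polynomial in z and hence has at least one root by the fundamental theorem of algebra. So p is surjective onto ℂ, omitting no value.

Omitted value: no value.


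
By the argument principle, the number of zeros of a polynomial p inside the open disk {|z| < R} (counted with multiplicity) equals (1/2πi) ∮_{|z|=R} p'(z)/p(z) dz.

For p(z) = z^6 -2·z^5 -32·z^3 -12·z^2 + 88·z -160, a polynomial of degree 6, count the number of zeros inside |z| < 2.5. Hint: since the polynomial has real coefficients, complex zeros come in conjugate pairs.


The zeros of p are: 4, (-1 + 3i), (-1 - 3i), -2, (1 + 1i), (1 - 1i).
Their magnitudes are: 4, 3.162, 3.162, 2, 1.414, 1.414.
Zeros with |z| < R = 2.5: -2, (1 + 1i), (1 - 1i).
Count = 3.
By the argument principle, (1/2πi) ∮_{|z|=R} p'(z)/p(z) dz equals exactly this count.

Number of zeros inside |z| < 2.5: 3.
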